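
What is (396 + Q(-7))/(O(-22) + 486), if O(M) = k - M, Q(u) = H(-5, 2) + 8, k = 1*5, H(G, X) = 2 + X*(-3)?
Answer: 400/513 ≈ 0.77973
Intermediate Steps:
H(G, X) = 2 - 3*X
k = 5
Q(u) = 4 (Q(u) = (2 - 3*2) + 8 = (2 - 6) + 8 = -4 + 8 = 4)
O(M) = 5 - M
(396 + Q(-7))/(O(-22) + 486) = (396 + 4)/((5 - 1*(-22)) + 486) = 400/((5 + 22) + 486) = 400/(27 + 486) = 400/513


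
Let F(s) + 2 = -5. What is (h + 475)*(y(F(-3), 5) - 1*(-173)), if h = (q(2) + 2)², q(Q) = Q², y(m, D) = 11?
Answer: 94024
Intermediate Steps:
F(s) = -7 (F(s) = -2 - 5 = -7)
h = 36 (h = (2² + 2)² = (4 + 2)² = 6² = 36)
(h + 475)*(y(F(-3), 5) - 1*(-173)) = (36 + 475)*(11 - 1*(-173)) = 511*(11 + 173) = 511*184 = 94024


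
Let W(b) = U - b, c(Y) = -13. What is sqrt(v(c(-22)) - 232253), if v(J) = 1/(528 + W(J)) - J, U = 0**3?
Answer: I*sqrt(67972234899)/541 ≈ 481.91*I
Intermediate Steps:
U = 0
W(b) = -b (W(b) = 0 - b = -b)
v(J) = 1/(528 - J) - J
sqrt(v(c(-22)) - 232253) = sqrt((1 + (-13)**2 - 528*(-13))/(528 - 1*(-13)) - 232253) = sqrt((1 + 169 + 6864)/(528 + 13) - 232253) = sqrt(7034/541 - 232253) = sqrt(-125641839/541) = I*sqrt(67972234899)/541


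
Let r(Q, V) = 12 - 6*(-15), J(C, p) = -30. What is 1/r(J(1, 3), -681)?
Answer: 1/102 ≈ 0.0098039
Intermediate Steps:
r(Q, V) = 102 (r(Q, V) = 12 + 90 = 102)
1/r(J(1, 3), -681) = 1/102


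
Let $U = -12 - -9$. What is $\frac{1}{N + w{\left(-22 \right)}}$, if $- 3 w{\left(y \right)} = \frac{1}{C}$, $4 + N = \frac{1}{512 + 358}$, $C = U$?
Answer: $- \frac{2610}{10147} \approx -0.25722$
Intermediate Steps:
$U = -3$ ($U = -12 + 9 = -3$)
$C = -3$
$N = - \frac{3479}{870}$ ($N = -4 + \frac{1}{512 + 358} = -4 + \frac{1}{870} = - \frac{3479}{870} \approx -3.9989$)
$w{\left(y \right)} = \frac{1}{9}$ ($w{\left(y \right)} = - \frac{1}{3 \left(-3\right)} = \left(- \frac{1}{3}\right) \left(- \frac{1}{3}\right) = \frac{1}{9}$)
$\frac{1}{N + w{\left(-22 \right)}} = \frac{1}{- \frac{3479}{870} + \frac{1}{9}} = \frac{1}{- \frac{10147}{2610}} = - \frac{2610}{10147}$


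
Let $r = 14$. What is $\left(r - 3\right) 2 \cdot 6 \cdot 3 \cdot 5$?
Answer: $1980$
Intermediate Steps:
$\left(r - 3\right) 2 \cdot 6 \cdot 3 \cdot 5 = \left(14 - 3\right) 2 \cdot 6 \cdot 3 \cdot 5 = 11 \cdot 2 \cdot 18 \cdot 5 = 22 \cdot 90 = 1980$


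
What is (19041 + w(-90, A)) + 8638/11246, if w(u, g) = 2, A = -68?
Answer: 107083108/5623 ≈ 19044.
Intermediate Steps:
(19041 + w(-90, A)) + 8638/11246 = (19041 + 2) + 8638/11246 = 19043 + 8638*(1/11246) = 19043 + 4319/5623 = 107083108/5623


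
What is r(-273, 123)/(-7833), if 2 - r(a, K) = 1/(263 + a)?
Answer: -1/3730 ≈ -0.00026810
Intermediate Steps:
r(a, K) = 2 - 1/(263 + a)
r(-273, 123)/(-7833) = ((525 + 2*(-273))/(263 - 273))/(-7833) = ((525 - 546)/(-10))*(-1/7833) = -1/10*(-21)*(-1/7833) = (21/10)*(-1/7833) = -1/3730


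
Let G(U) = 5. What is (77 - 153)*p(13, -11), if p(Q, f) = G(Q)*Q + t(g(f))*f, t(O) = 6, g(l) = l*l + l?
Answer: 76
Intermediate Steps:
g(l) = l + l² (g(l) = l² + l = l + l²)
p(Q, f) = 5*Q + 6*f
(77 - 153)*p(13, -11) = (77 - 153)*(5*13 + 6*(-11)) = -76*(65 - 66) = -76*(-1) = 76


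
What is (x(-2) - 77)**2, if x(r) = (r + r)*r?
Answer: 4761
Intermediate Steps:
x(r) = 2*r**2 (x(r) = (2*r)*r = 2*r**2)
(x(-2) - 77)**2 = (2*(-2)**2 - 77)**2 = (2*4 - 77)**2 = (8 - 77)**2 = (-69)**2 = 4761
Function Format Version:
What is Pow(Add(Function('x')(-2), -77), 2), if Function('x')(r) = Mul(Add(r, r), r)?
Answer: 4761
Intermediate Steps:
Function('x')(r) = Mul(2, Pow(r, 2)) (Function('x')(r) = Mul(Mul(2, r), r) = Mul(2, Pow(r, 2)))
Pow(Add(Function('x')(-2), -77), 2) = Pow(Add(Mul(2, Pow(-2, 2)), -77), 2) = Pow(Add(Mul(2, 4), -77), 2) = Pow(Add(8, -77), 2) = Pow(-69, 2) = 4761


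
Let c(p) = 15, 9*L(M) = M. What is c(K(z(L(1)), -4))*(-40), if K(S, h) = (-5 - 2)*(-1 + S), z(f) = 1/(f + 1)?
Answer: -600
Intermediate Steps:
L(M) = M/9
z(f) = 1/(1 + f)
K(S, h) = 7 - 7*S (K(S, h) = -7*(-1 + S) = 7 - 7*S)
c(K(z(L(1)), -4))*(-40) = 15*(-40) = -600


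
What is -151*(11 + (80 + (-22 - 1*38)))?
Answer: -4681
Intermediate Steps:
-151*(11 + (80 + (-22 - 1*38))) = -151*(11 + (80 + (-22 - 38))) = -151*(11 + (80 - 60)) = -151*(11 + 20) = -151*31 = -4681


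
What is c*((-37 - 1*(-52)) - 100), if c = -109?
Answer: 9265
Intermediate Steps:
c*((-37 - 1*(-52)) - 100) = -109*((-37 - 1*(-52)) - 100) = -109*((-37 + 52) - 100) = -109*(15 - 100) = -109*(-85) = 9265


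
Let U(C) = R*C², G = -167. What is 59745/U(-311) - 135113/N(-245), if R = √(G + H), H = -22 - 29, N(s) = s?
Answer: 135113/245 - 59745*I*√218/21085178 ≈ 551.48 - 0.041836*I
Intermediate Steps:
H = -51
R = I*√218 (R = √(-167 - 51) = √(-218) = I*√218 ≈ 14.765*I)
U(C) = I*√218*C² (U(C) = (I*√218)*C² = I*√218*C²)
59745/U(-311) - 135113/N(-245) = 59745/((I*√218*(-311)²)) - 135113/(-245) = 59745/((I*√218*96721)) - 135113*(-1/245) = 59745/((96721*I*√218)) + 135113/245 = 59745*(-I*√218/21085178) + 135113/245 = -59745*I*√218/21085178 + 135113/245 = 135113/245 - 59745*I*√218/21085178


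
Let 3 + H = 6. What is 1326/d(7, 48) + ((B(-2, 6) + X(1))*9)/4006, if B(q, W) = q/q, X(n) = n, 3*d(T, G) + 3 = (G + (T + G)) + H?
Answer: 7968861/206309 ≈ 38.626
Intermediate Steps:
H = 3 (H = -3 + 6 = 3)
d(T, G) = T/3 + 2*G/3 (d(T, G) = -1 + ((G + (T + G)) + 3)/3 = -1 + ((G + (G + T)) + 3)/3 = -1 + ((T + 2*G) + 3)/3 = -1 + (3 + T + 2*G)/3 = -1 + (1 + T/3 + 2*G/3) = T/3 + 2*G/3)
B(q, W) = 1
1326/d(7, 48) + ((B(-2, 6) + X(1))*9)/4006 = 1326/((1/3)*7 + (2/3)*48) + ((1 + 1)*9)/4006 = 1326/(7/3 + 32) + (2*9)*(1/4006) = 1326/(103/3) + 18*(1/4006) = 1326*(3/103) + 9/2003 = 3978/103 + 9/2003 = 7968861/206309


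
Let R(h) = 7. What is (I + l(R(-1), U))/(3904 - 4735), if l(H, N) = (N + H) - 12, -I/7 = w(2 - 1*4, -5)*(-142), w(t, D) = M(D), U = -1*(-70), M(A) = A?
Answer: 1635/277 ≈ 5.9025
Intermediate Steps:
U = 70
w(t, D) = D
I = -4970 (I = -(-35)*(-142) = -7*710 = -4970)
l(H, N) = -12 + H + N (l(H, N) = (H + N) - 12 = -12 + H + N)
(I + l(R(-1), U))/(3904 - 4735) = (-4970 + (-12 + 7 + 70))/(3904 - 4735) = (-4970 + 65)/(-831) = -4905*(-1/831) = 1635/277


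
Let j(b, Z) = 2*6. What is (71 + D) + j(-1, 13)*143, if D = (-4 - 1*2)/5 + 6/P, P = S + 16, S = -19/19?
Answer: 8931/5 ≈ 1786.2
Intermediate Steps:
S = -1 (S = -19*1/19 = -1)
j(b, Z) = 12
P = 15 (P = -1 + 16 = 15)
D = -⅘ (D = (-4 - 1*2)/5 + 6/15 = (-4 - 2)*(⅕) + 6*(1/15) = -6*⅕ + ⅖ = -6/5 + ⅖ = -⅘ ≈ -0.80000)
(71 + D) + j(-1, 13)*143 = (71 - ⅘) + 12*143 = 351/5 + 1716 = 8931/5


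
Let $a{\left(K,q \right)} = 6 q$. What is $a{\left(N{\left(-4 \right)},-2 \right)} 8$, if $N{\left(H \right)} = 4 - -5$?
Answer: $-96$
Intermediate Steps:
$N{\left(H \right)} = 9$ ($N{\left(H \right)} = 4 + 5 = 9$)
$a{\left(N{\left(-4 \right)},-2 \right)} 8 = 6 \left(-2\right) 8 = \left(-12\right) 8 = -96$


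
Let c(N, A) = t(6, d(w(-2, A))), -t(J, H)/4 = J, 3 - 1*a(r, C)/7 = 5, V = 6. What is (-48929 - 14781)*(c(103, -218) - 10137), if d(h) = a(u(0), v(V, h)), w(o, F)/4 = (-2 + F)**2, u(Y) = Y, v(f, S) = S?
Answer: 647357310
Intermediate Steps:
a(r, C) = -14 (a(r, C) = 21 - 7*5 = 21 - 35 = -14)
w(o, F) = 4*(-2 + F)**2
d(h) = -14
t(J, H) = -4*J
c(N, A) = -24 (c(N, A) = -4*6 = -24)
(-48929 - 14781)*(c(103, -218) - 10137) = (-48929 - 14781)*(-24 - 10137) = -63710*(-10161) = 647357310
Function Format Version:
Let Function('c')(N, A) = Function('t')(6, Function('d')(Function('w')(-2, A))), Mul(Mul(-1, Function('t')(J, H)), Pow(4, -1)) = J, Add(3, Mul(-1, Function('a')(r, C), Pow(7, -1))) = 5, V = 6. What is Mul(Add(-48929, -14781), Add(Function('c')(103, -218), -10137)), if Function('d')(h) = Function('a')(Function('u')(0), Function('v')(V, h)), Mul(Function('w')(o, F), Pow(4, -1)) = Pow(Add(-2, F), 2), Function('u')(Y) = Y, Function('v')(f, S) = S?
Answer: 647357310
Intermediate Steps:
Function('a')(r, C) = -14 (Function('a')(r, C) = Add(21, Mul(-7, 5)) = Add(21, -35) = -14)
Function('w')(o, F) = Mul(4, Pow(Add(-2, F), 2))
Function('d')(h) = -14
Function('t')(J, H) = Mul(-4, J)
Function('c')(N, A) = -24 (Function('c')(N, A) = Mul(-4, 6) = -24)
Mul(Add(-48929, -14781), Add(Function('c')(103, -218), -10137)) = Mul(Add(-48929, -14781), Add(-24, -10137)) = Mul(-63710, -10161) = 647357310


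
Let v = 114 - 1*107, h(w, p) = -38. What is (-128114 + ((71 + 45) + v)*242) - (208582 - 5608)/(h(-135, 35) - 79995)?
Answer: -7870882510/80033 ≈ -98346.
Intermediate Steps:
v = 7 (v = 114 - 107 = 7)
(-128114 + ((71 + 45) + v)*242) - (208582 - 5608)/(h(-135, 35) - 79995) = (-128114 + ((71 + 45) + 7)*242) - (208582 - 5608)/(-38 - 79995) = (-128114 + (116 + 7)*242) - 202974/(-80033) = (-128114 + 123*242) - 202974*(-1)/80033 = (-128114 + 29766) - 1*(-202974/80033) = -98348 + 202974/80033 = -7870882510/80033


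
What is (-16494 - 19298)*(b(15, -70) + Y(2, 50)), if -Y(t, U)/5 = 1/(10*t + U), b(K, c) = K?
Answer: -3740264/7 ≈ -5.3432e+5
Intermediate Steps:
Y(t, U) = -5/(U + 10*t) (Y(t, U) = -5/(10*t + U) = -5/(U + 10*t))
(-16494 - 19298)*(b(15, -70) + Y(2, 50)) = (-16494 - 19298)*(15 - 5/(50 + 10*2)) = -35792*(15 - 5/(50 + 20)) = -35792*(15 - 5/70) = -35792*(15 - 5*1/70) = -35792*(15 - 1/14) = -35792*209/14 = -3740264/7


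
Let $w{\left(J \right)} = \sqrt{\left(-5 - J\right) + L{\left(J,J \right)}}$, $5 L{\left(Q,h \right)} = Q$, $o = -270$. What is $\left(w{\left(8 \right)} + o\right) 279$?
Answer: $-75330 + \frac{279 i \sqrt{285}}{5} \approx -75330.0 + 942.01 i$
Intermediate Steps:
$L{\left(Q,h \right)} = \frac{Q}{5}$
$w{\left(J \right)} = \sqrt{-5 - \frac{4 J}{5}}$ ($w{\left(J \right)} = \sqrt{\left(-5 - J\right) + \frac{J}{5}} = \sqrt{-5 - \frac{4 J}{5}}$)
$\left(w{\left(8 \right)} + o\right) 279 = \left(\frac{\sqrt{-125 - 160}}{5} - 270\right) 279 = \left(\frac{\sqrt{-285}}{5} - 270\right) 279 = \left(\frac{i \sqrt{285}}{5} - 270\right) 279 = \left(-270 + \frac{i \sqrt{285}}{5}\right) 279 = -75330 + \frac{279 i \sqrt{285}}{5}$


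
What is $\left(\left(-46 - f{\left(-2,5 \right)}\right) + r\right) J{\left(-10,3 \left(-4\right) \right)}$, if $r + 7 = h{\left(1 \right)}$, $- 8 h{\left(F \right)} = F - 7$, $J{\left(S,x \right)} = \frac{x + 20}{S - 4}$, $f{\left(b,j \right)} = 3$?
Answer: $\frac{221}{7} \approx 31.571$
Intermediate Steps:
$J{\left(S,x \right)} = \frac{20 + x}{-4 + S}$
$h{\left(F \right)} = \frac{7}{8} - \frac{F}{8}$ ($h{\left(F \right)} = - \frac{F - 7}{8} = - \frac{-7 + F}{8} = \frac{7}{8} - \frac{F}{8}$)
$r = - \frac{25}{4}$ ($r = -7 + \left(\frac{7}{8} - \frac{1}{8}\right) = -7 + \frac{3}{4} = - \frac{25}{4} \approx -6.25$)
$\left(\left(-46 - f{\left(-2,5 \right)}\right) + r\right) J{\left(-10,3 \left(-4\right) \right)} = \left(\left(-46 - 3\right) - \frac{25}{4}\right) \frac{20 + 3 \left(-4\right)}{-4 - 10} = \left(\left(-46 - 3\right) - \frac{25}{4}\right) \frac{20 - 12}{-14} = \left(-49 - \frac{25}{4}\right) \left(\left(- \frac{1}{14}\right) 8\right) = \left(- \frac{221}{4}\right) \left(- \frac{4}{7}\right) = \frac{221}{7}$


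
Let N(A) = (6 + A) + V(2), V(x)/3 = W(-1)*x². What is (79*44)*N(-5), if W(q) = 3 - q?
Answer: 170324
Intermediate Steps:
V(x) = 12*x² (V(x) = 3*((3 - 1*(-1))*x²) = 3*((3 + 1)*x²) = 3*(4*x²) = 12*x²)
N(A) = 54 + A (N(A) = (6 + A) + 12*2² = (6 + A) + 12*4 = (6 + A) + 48 = 54 + A)
(79*44)*N(-5) = (79*44)*(54 - 5) = 3476*49 = 170324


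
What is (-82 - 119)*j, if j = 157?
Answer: -31557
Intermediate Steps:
(-82 - 119)*j = (-82 - 119)*157 = -201*157 = -31557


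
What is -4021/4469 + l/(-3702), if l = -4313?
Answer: 4389055/16544238 ≈ 0.26529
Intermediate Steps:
-4021/4469 + l/(-3702) = -4021/4469 - 4313/(-3702) = -4021*1/4469 - 4313*(-1/3702) = -4021/4469 + 4313/3702 = 4389055/16544238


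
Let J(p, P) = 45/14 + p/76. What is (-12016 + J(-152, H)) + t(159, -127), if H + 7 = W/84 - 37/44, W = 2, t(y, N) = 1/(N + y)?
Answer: -2691305/224 ≈ -12015.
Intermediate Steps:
H = -7223/924 (H = -7 + (2/84 - 37/44) = -7 + (2*(1/84) - 37*1/44) = -7 + (1/42 - 37/44) = -7 - 755/924 = -7223/924 ≈ -7.8171)
J(p, P) = 45/14 + p/76 (J(p, P) = 45*(1/14) + p*(1/76) = 45/14 + p/76)
(-12016 + J(-152, H)) + t(159, -127) = (-12016 + (45/14 + (1/76)*(-152))) + 1/(-127 + 159) = (-12016 + (45/14 - 2)) + 1/32 = (-12016 + 17/14) + 1/32 = -168207/14 + 1/32 = -2691305/224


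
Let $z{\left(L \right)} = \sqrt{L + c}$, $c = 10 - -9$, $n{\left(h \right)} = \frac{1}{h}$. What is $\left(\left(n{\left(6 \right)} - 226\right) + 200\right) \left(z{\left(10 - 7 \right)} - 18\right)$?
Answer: $465 - \frac{155 \sqrt{22}}{6} \approx 343.83$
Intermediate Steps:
$c = 19$ ($c = 10 + 9 = 19$)
$z{\left(L \right)} = \sqrt{19 + L}$ ($z{\left(L \right)} = \sqrt{L + 19} = \sqrt{19 + L}$)
$\left(\left(n{\left(6 \right)} - 226\right) + 200\right) \left(z{\left(10 - 7 \right)} - 18\right) = \left(\left(\frac{1}{6} - 226\right) + 200\right) \left(\sqrt{19 + \left(10 - 7\right)} - 18\right) = \left(\left(\frac{1}{6} - 226\right) + 200\right) \left(\sqrt{19 + 3} - 18\right) = \left(- \frac{1355}{6} + 200\right) \left(\sqrt{22} - 18\right) = - \frac{155 \left(-18 + \sqrt{22}\right)}{6} = 465 - \frac{155 \sqrt{22}}{6}$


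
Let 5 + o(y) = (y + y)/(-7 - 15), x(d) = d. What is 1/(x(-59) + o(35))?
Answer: -11/739 ≈ -0.014885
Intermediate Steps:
o(y) = -5 - y/11 (o(y) = -5 + (y + y)/(-7 - 15) = -5 + (2*y)/(-22) = -5 + (2*y)*(-1/22) = -5 - y/11)
1/(x(-59) + o(35)) = 1/(-59 + (-5 - 1/11*35)) = 1/(-59 + (-5 - 35/11)) = 1/(-59 - 90/11) = 1/(-739/11) = -11/739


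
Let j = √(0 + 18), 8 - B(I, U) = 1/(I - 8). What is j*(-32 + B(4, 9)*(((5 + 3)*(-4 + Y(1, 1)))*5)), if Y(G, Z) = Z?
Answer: -3066*√2 ≈ -4336.0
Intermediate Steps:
B(I, U) = 8 - 1/(-8 + I) (B(I, U) = 8 - 1/(I - 8) = 8 - 1/(-8 + I))
j = 3*√2 (j = √18 = 3*√2 ≈ 4.2426)
j*(-32 + B(4, 9)*(((5 + 3)*(-4 + Y(1, 1)))*5)) = (3*√2)*(-32 + ((-65 + 8*4)/(-8 + 4))*(((5 + 3)*(-4 + 1))*5)) = (3*√2)*(-32 + ((-65 + 32)/(-4))*((8*(-3))*5)) = (3*√2)*(-32 + (-¼*(-33))*(-24*5)) = (3*√2)*(-32 + (33/4)*(-120)) = (3*√2)*(-32 - 990) = (3*√2)*(-1022) = -3066*√2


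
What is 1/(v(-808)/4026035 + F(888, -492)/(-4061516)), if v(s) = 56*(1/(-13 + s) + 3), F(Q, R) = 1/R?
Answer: 6605017527121543920/275508217679119 ≈ 23974.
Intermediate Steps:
v(s) = 168 + 56/(-13 + s) (v(s) = 56*(3 + 1/(-13 + s)) = 168 + 56/(-13 + s))
1/(v(-808)/4026035 + F(888, -492)/(-4061516)) = 1/((56*(-38 + 3*(-808))/(-13 - 808))/4026035 + 1/(-492*(-4061516))) = 1/((56*(-38 - 2424)/(-821))*(1/4026035) - 1/492*(-1/4061516)) = 1/((56*(-1/821)*(-2462))*(1/4026035) + 1/1998265872) = 1/((137872/821)*(1/4026035) + 1/1998265872) = 1/(137872/3305374735 + 1/1998265872) = 1/(275508217679119/6605017527121543920) = 6605017527121543920/275508217679119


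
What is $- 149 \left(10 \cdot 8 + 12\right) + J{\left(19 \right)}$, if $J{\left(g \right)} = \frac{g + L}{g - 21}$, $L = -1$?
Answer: $-13717$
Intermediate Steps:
$J{\left(g \right)} = \frac{-1 + g}{-21 + g}$ ($J{\left(g \right)} = \frac{g - 1}{g - 21} = \frac{-1 + g}{-21 + g}$)
$- 149 \left(10 \cdot 8 + 12\right) + J{\left(19 \right)} = - 149 \left(10 \cdot 8 + 12\right) + \frac{-1 + 19}{-21 + 19} = - 149 \left(80 + 12\right) + \frac{1}{-2} \cdot 18 = \left(-149\right) 92 - 9 = -13708 - 9 = -13717$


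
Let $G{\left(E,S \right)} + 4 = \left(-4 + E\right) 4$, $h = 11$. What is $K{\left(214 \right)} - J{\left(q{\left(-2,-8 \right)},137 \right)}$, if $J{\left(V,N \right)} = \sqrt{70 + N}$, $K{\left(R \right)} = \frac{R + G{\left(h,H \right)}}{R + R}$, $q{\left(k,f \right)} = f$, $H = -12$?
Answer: $\frac{119}{214} - 3 \sqrt{23} \approx -13.831$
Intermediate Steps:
$G{\left(E,S \right)} = -20 + 4 E$ ($G{\left(E,S \right)} = -4 + \left(-4 + E\right) 4 = -4 + \left(-16 + 4 E\right) = -20 + 4 E$)
$K{\left(R \right)} = \frac{24 + R}{2 R}$ ($K{\left(R \right)} = \frac{R + \left(-20 + 4 \cdot 11\right)}{R + R} = \frac{R + \left(-20 + 44\right)}{2 R} = \left(R + 24\right) \frac{1}{2 R} = \left(24 + R\right) \frac{1}{2 R} = \frac{24 + R}{2 R}$)
$K{\left(214 \right)} - J{\left(q{\left(-2,-8 \right)},137 \right)} = \frac{24 + 214}{2 \cdot 214} - \sqrt{70 + 137} = \frac{1}{2} \cdot \frac{1}{214} \cdot 238 - \sqrt{207} = \frac{119}{214} - 3 \sqrt{23}$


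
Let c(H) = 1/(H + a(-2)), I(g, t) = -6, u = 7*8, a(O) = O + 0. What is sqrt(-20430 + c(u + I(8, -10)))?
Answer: I*sqrt(2941917)/12 ≈ 142.93*I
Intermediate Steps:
a(O) = O
u = 56
c(H) = 1/(-2 + H) (c(H) = 1/(H - 2) = 1/(-2 + H))
sqrt(-20430 + c(u + I(8, -10))) = sqrt(-20430 + 1/(-2 + (56 - 6))) = sqrt(-20430 + 1/(-2 + 50)) = sqrt(-20430 + 1/48) = sqrt(-980639/48) = I*sqrt(2941917)/12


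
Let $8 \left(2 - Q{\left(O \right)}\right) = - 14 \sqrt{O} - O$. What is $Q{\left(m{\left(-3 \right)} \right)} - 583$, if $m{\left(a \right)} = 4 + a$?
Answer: $- \frac{4633}{8} \approx -579.13$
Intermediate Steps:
$Q{\left(O \right)} = 2 + \frac{O}{8} + \frac{7 \sqrt{O}}{4}$ ($Q{\left(O \right)} = 2 - \frac{- 14 \sqrt{O} - O}{8} = 2 - \frac{- O - 14 \sqrt{O}}{8} = 2 + \left(\frac{O}{8} + \frac{7 \sqrt{O}}{4}\right) = 2 + \frac{O}{8} + \frac{7 \sqrt{O}}{4}$)
$Q{\left(m{\left(-3 \right)} \right)} - 583 = \left(2 + \frac{4 - 3}{8} + \frac{7 \sqrt{4 - 3}}{4}\right) - 583 = \left(2 + \frac{1}{8} \cdot 1 + \frac{7 \sqrt{1}}{4}\right) - 583 = \left(2 + \frac{1}{8} + \frac{7}{4} \cdot 1\right) - 583 = \left(2 + \frac{1}{8} + \frac{7}{4}\right) - 583 = \frac{31}{8} - 583 = - \frac{4633}{8}$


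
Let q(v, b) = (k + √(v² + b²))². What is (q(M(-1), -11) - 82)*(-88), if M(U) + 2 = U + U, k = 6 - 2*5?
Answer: -6248 + 704*√137 ≈ 1992.1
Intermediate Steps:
k = -4 (k = 6 - 10 = -4)
M(U) = -2 + 2*U (M(U) = -2 + (U + U) = -2 + 2*U)
q(v, b) = (-4 + √(b² + v²))² (q(v, b) = (-4 + √(v² + b²))² = (-4 + √(b² + v²))²)
(q(M(-1), -11) - 82)*(-88) = ((-4 + √((-11)² + (-2 + 2*(-1))²))² - 82)*(-88) = ((-4 + √(121 + (-2 - 2)²))² - 82)*(-88) = ((-4 + √(121 + (-4)²))² - 82)*(-88) = ((-4 + √(121 + 16))² - 82)*(-88) = ((-4 + √137)² - 82)*(-88) = (-82 + (-4 + √137)²)*(-88) = 7216 - 88*(-4 + √137)²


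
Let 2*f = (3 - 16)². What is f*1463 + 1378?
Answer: 250003/2 ≈ 1.2500e+5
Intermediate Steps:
f = 169/2 (f = (3 - 16)²/2 = (½)*(-13)² = (½)*169 = 169/2 ≈ 84.500)
f*1463 + 1378 = (169/2)*1463 + 1378 = 247247/2 + 1378 = 250003/2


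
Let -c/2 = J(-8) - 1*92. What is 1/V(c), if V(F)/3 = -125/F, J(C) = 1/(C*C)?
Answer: -5887/12000 ≈ -0.49058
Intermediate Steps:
J(C) = C⁻² (J(C) = 1/(C²) = C⁻²)
c = 5887/32 (c = -2*((-8)⁻² - 1*92) = -2*(1/64 - 92) = -2*(-5887/64) = 5887/32 ≈ 183.97)
V(F) = -375/F (V(F) = 3*(-125/F) = -375/F)
1/V(c) = 1/(-375/5887/32) = 1/(-375*32/5887) = 1/(-12000/5887) = -5887/12000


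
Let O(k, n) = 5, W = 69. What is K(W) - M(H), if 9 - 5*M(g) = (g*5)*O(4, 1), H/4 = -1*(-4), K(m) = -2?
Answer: 381/5 ≈ 76.200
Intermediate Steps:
H = 16 (H = 4*(-1*(-4)) = 4*4 = 16)
M(g) = 9/5 - 5*g (M(g) = 9/5 - g*5*5/5 = 9/5 - 5*g*5/5 = 9/5 - 5*g)
K(W) - M(H) = -2 - (9/5 - 5*16) = -2 - (9/5 - 80) = -2 - 1*(-391/5) = -2 + 391/5 = 381/5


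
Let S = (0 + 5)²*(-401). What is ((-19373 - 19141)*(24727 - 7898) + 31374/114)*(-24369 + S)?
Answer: 423558147295290/19 ≈ 2.2293e+13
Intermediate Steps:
S = -10025 (S = 5²*(-401) = 25*(-401) = -10025)
((-19373 - 19141)*(24727 - 7898) + 31374/114)*(-24369 + S) = ((-19373 - 19141)*(24727 - 7898) + 31374/114)*(-24369 - 10025) = (-38514*16829 + 31374*(1/114))*(-34394) = (-648152106 + 5229/19)*(-34394) = -12314884785/19*(-34394) = 423558147295290/19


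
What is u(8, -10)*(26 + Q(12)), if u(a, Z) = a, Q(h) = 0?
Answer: 208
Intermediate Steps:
u(8, -10)*(26 + Q(12)) = 8*(26 + 0) = 8*26 = 208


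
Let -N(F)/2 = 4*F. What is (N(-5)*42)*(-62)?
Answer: -104160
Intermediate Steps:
N(F) = -8*F
(N(-5)*42)*(-62) = (-8*(-5)*42)*(-62) = (40*42)*(-62) = 1680*(-62) = -104160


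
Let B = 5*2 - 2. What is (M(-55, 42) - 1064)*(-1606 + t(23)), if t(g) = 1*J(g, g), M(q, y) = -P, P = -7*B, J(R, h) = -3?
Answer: 1621872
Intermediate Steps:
B = 8 (B = 10 - 2 = 8)
P = -56 (P = -7*8 = -56)
M(q, y) = 56 (M(q, y) = -1*(-56) = 56)
t(g) = -3 (t(g) = 1*(-3) = -3)
(M(-55, 42) - 1064)*(-1606 + t(23)) = (56 - 1064)*(-1606 - 3) = -1008*(-1609) = 1621872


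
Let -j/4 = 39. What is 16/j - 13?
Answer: -511/39 ≈ -13.103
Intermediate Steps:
j = -156 (j = -4*39 = -156)
16/j - 13 = 16/(-156) - 13 = 16*(-1/156) - 13 = -4/39 - 13 = -511/39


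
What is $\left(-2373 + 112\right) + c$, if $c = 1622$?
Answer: $-639$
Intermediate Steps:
$\left(-2373 + 112\right) + c = \left(-2373 + 112\right) + 1622 = -2261 + 1622 = -639$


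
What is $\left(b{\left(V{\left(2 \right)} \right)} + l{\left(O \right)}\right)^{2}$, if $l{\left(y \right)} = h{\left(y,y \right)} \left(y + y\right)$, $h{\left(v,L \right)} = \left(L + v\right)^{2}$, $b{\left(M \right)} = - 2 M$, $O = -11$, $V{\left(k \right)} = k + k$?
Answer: $113550336$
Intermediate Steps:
$V{\left(k \right)} = 2 k$
$l{\left(y \right)} = 8 y^{3}$ ($l{\left(y \right)} = \left(y + y\right)^{2} \left(y + y\right) = \left(2 y\right)^{2} \cdot 2 y = 4 y^{2} \cdot 2 y = 8 y^{3}$)
$\left(b{\left(V{\left(2 \right)} \right)} + l{\left(O \right)}\right)^{2} = \left(- 2 \cdot 2 \cdot 2 + 8 \left(-11\right)^{3}\right)^{2} = \left(\left(-2\right) 4 + 8 \left(-1331\right)\right)^{2} = \left(-8 - 10648\right)^{2} = \left(-10656\right)^{2} = 113550336$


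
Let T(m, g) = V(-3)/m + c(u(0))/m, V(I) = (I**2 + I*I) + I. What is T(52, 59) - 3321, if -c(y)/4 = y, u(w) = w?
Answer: -172677/52 ≈ -3320.7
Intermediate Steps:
V(I) = I + 2*I**2 (V(I) = (I**2 + I**2) + I = 2*I**2 + I = I + 2*I**2)
c(y) = -4*y
T(m, g) = 15/m (T(m, g) = (-3*(1 + 2*(-3)))/m + (-4*0)/m = (-3*(1 - 6))/m + 0/m = (-3*(-5))/m + 0 = 15/m + 0 = 15/m)
T(52, 59) - 3321 = 15/52 - 3321 = -172677/52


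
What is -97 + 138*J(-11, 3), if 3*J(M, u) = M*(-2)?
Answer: 915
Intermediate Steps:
J(M, u) = -2*M/3 (J(M, u) = (M*(-2))/3 = (-2*M)/3 = -2*M/3)
-97 + 138*J(-11, 3) = -97 + 138*(-⅔*(-11)) = -97 + 138*(22/3) = -97 + 1012 = 915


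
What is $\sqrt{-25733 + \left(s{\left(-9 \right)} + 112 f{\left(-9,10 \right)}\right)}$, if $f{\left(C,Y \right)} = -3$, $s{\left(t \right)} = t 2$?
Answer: $i \sqrt{26087} \approx 161.51 i$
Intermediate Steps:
$s{\left(t \right)} = 2 t$
$\sqrt{-25733 + \left(s{\left(-9 \right)} + 112 f{\left(-9,10 \right)}\right)} = \sqrt{-25733 + \left(2 \left(-9\right) + 112 \left(-3\right)\right)} = \sqrt{-25733 - 354} = \sqrt{-26087} = i \sqrt{26087}$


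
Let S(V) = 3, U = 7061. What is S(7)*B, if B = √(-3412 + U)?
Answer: 3*√3649 ≈ 181.22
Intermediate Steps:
B = √3649 (B = √(-3412 + 7061) = √3649 ≈ 60.407)
S(7)*B = 3*√3649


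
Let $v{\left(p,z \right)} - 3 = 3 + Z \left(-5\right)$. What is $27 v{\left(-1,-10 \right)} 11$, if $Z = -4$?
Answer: $7722$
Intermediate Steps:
$v{\left(p,z \right)} = 26$ ($v{\left(p,z \right)} = 3 + \left(3 - -20\right) = 3 + \left(3 + 20\right) = 3 + 23 = 26$)
$27 v{\left(-1,-10 \right)} 11 = 27 \cdot 26 \cdot 11 = 702 \cdot 11 = 7722$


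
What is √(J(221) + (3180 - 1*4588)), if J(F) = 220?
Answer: 6*I*√33 ≈ 34.467*I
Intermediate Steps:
√(J(221) + (3180 - 1*4588)) = √(220 + (3180 - 1*4588)) = √(220 + (3180 - 4588)) = √(220 - 1408) = √(-1188) = 6*I*√33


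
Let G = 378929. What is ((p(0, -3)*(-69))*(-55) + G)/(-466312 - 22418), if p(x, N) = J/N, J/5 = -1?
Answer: -64209/81455 ≈ -0.78828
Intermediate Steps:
J = -5 (J = 5*(-1) = -5)
p(x, N) = -5/N
((p(0, -3)*(-69))*(-55) + G)/(-466312 - 22418) = ((-5/(-3)*(-69))*(-55) + 378929)/(-466312 - 22418) = ((-5*(-⅓)*(-69))*(-55) + 378929)/(-488730) = (((5/3)*(-69))*(-55) + 378929)*(-1/488730) = (-115*(-55) + 378929)*(-1/488730) = (6325 + 378929)*(-1/488730) = 385254*(-1/488730) = -64209/81455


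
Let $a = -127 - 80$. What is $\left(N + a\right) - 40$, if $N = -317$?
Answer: $-564$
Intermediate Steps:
$a = -207$ ($a = -127 - 80 = -207$)
$\left(N + a\right) - 40 = \left(-317 - 207\right) - 40 = -524 - 40 = -564$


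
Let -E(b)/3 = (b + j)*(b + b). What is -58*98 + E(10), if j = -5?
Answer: -5984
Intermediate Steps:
E(b) = -6*b*(-5 + b) (E(b) = -3*(b - 5)*(b + b) = -3*(-5 + b)*2*b = -6*b*(-5 + b))
-58*98 + E(10) = -58*98 + 6*10*(5 - 1*10) = -5684 + 6*10*(5 - 10) = -5684 + 6*10*(-5) = -5684 - 300 = -5984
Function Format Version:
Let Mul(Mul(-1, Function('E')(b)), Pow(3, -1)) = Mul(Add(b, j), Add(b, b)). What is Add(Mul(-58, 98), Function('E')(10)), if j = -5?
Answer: -5984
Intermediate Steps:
Function('E')(b) = Mul(-6, b, Add(-5, b)) (Function('E')(b) = Mul(-3, Mul(Add(b, -5), Add(b, b))) = Mul(-3, Mul(Add(-5, b), Mul(2, b))) = Mul(-3, Mul(2, b, Add(-5, b))) = Mul(-6, b, Add(-5, b)))
Add(Mul(-58, 98), Function('E')(10)) = Add(Mul(-58, 98), Mul(6, 10, Add(5, Mul(-1, 10)))) = Add(-5684, Mul(6, 10, Add(5, -10))) = Add(-5684, Mul(6, 10, -5)) = Add(-5684, -300) = -5984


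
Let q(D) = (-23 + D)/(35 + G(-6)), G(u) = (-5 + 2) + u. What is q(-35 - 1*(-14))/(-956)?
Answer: 11/6214 ≈ 0.0017702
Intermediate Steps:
G(u) = -3 + u
q(D) = -23/26 + D/26 (q(D) = (-23 + D)/(35 + (-3 - 6)) = (-23 + D)/(35 - 9) = (-23 + D)/26 = (-23 + D)*(1/26) = -23/26 + D/26)
q(-35 - 1*(-14))/(-956) = (-23/26 + (-35 - 1*(-14))/26)/(-956) = (-23/26 + (-35 + 14)/26)*(-1/956) = (-23/26 + (1/26)*(-21))*(-1/956) = (-23/26 - 21/26)*(-1/956) = -22/13*(-1/956) = 11/6214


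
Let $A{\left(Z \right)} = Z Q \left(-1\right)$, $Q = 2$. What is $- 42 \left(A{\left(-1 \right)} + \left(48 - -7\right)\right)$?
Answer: $-2394$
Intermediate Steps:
$A{\left(Z \right)} = - 2 Z$ ($A{\left(Z \right)} = Z 2 \left(-1\right) = 2 Z \left(-1\right) = - 2 Z$)
$- 42 \left(A{\left(-1 \right)} + \left(48 - -7\right)\right) = - 42 \left(\left(-2\right) \left(-1\right) + \left(48 - -7\right)\right) = - 42 \left(2 + \left(48 + 7\right)\right) = - 42 \left(2 + 55\right) = \left(-42\right) 57 = -2394$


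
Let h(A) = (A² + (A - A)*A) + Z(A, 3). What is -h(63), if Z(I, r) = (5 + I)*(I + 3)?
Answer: -8457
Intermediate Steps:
Z(I, r) = (3 + I)*(5 + I) (Z(I, r) = (5 + I)*(3 + I) = (3 + I)*(5 + I))
h(A) = 15 + 2*A² + 8*A (h(A) = (A² + (A - A)*A) + (15 + A² + 8*A) = (A² + 0*A) + (15 + A² + 8*A) = (A² + 0) + (15 + A² + 8*A) = A² + (15 + A² + 8*A) = 15 + 2*A² + 8*A)
-h(63) = -(15 + 2*63² + 8*63) = -(15 + 2*3969 + 504) = -(15 + 7938 + 504) = -1*8457 = -8457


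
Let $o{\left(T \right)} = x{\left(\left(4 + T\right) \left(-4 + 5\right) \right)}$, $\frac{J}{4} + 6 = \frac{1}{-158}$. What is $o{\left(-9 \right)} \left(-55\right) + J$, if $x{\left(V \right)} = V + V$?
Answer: $\frac{41552}{79} \approx 525.97$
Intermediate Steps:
$x{\left(V \right)} = 2 V$
$J = - \frac{1898}{79}$ ($J = -24 + \frac{4}{-158} = -24 + 4 \left(- \frac{1}{158}\right) = -24 - \frac{2}{79} = - \frac{1898}{79} \approx -24.025$)
$o{\left(T \right)} = 8 + 2 T$ ($o{\left(T \right)} = 2 \left(4 + T\right) \left(-4 + 5\right) = 2 \left(4 + T\right) 1 = 2 \left(4 + T\right) = 8 + 2 T$)
$o{\left(-9 \right)} \left(-55\right) + J = \left(8 + 2 \left(-9\right)\right) \left(-55\right) - \frac{1898}{79} = \left(8 - 18\right) \left(-55\right) - \frac{1898}{79} = \left(-10\right) \left(-55\right) - \frac{1898}{79} = 550 - \frac{1898}{79} = \frac{41552}{79}$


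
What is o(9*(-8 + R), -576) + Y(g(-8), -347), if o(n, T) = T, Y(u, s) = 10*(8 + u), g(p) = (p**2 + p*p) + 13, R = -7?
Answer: 914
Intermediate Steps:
g(p) = 13 + 2*p**2 (g(p) = (p**2 + p**2) + 13 = 2*p**2 + 13 = 13 + 2*p**2)
Y(u, s) = 80 + 10*u
o(9*(-8 + R), -576) + Y(g(-8), -347) = -576 + (80 + 10*(13 + 2*(-8)**2)) = -576 + (80 + 10*(13 + 2*64)) = -576 + (80 + 10*(13 + 128)) = -576 + (80 + 10*141) = -576 + (80 + 1410) = -576 + 1490 = 914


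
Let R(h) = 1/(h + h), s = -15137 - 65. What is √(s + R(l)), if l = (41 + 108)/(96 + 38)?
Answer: I*√337489619/149 ≈ 123.29*I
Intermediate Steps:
s = -15202
l = 149/134 ≈ 1.1119
R(h) = 1/(2*h)
√(s + R(l)) = √(-15202 + 1/(2*(149/134))) = √(-15202 + (½)*(134/149)) = √(-15202 + 67/149) = √(-2265031/149) = I*√337489619/149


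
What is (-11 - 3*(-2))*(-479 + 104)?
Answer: 1875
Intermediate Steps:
(-11 - 3*(-2))*(-479 + 104) = (-11 + 6)*(-375) = -5*(-375) = 1875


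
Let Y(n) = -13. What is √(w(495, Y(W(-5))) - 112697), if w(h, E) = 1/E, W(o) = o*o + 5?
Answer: I*√19045806/13 ≈ 335.7*I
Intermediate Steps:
W(o) = 5 + o² (W(o) = o² + 5 = 5 + o²)
√(w(495, Y(W(-5))) - 112697) = √(1/(-13) - 112697) = √(-1/13 - 112697) = √(-1465062/13) = I*√19045806/13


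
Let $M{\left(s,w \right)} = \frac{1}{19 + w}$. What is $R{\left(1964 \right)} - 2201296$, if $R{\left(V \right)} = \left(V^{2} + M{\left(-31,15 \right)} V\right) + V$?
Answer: $\frac{28186370}{17} \approx 1.658 \cdot 10^{6}$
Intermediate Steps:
$R{\left(V \right)} = V^{2} + \frac{35 V}{34}$ ($R{\left(V \right)} = \left(V^{2} + \frac{V}{19 + 15}\right) + V = \left(V^{2} + \frac{V}{34}\right) + V = V^{2} + \frac{35 V}{34}$)
$R{\left(1964 \right)} - 2201296 = \frac{1}{34} \cdot 1964 \left(35 + 34 \cdot 1964\right) - 2201296 = \frac{1}{34} \cdot 1964 \left(35 + 66776\right) - 2201296 = \frac{1}{34} \cdot 1964 \cdot 66811 - 2201296 = \frac{65608402}{17} - 2201296 = \frac{28186370}{17}$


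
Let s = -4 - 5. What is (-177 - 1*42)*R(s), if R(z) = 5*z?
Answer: 9855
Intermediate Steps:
s = -9
(-177 - 1*42)*R(s) = (-177 - 1*42)*(5*(-9)) = (-177 - 42)*(-45) = -219*(-45) = 9855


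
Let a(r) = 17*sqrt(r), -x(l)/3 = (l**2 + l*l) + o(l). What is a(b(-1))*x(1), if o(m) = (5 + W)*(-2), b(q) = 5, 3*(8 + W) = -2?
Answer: -476*sqrt(5) ≈ -1064.4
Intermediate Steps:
W = -26/3 (W = -8 + (1/3)*(-2) = -8 - 2/3 = -26/3 ≈ -8.6667)
o(m) = 22/3 (o(m) = (5 - 26/3)*(-2) = -11/3*(-2) = 22/3)
x(l) = -22 - 6*l**2 (x(l) = -3*((l**2 + l*l) + 22/3) = -3*((l**2 + l**2) + 22/3) = -3*(2*l**2 + 22/3) = -3*(22/3 + 2*l**2) = -22 - 6*l**2)
a(b(-1))*x(1) = (17*sqrt(5))*(-22 - 6*1**2) = (17*sqrt(5))*(-22 - 6*1) = (17*sqrt(5))*(-22 - 6) = (17*sqrt(5))*(-28) = -476*sqrt(5)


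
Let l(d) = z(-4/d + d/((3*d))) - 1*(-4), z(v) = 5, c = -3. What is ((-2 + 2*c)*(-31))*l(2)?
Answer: 2232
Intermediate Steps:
l(d) = 9 (l(d) = 5 - 1*(-4) = 5 + 4 = 9)
((-2 + 2*c)*(-31))*l(2) = ((-2 + 2*(-3))*(-31))*9 = ((-2 - 6)*(-31))*9 = -8*(-31)*9 = 248*9 = 2232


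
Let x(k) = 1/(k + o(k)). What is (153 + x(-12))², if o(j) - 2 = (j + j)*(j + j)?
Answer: 7499386801/320356 ≈ 23410.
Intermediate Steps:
o(j) = 2 + 4*j² (o(j) = 2 + (j + j)*(j + j) = 2 + (2*j)*(2*j) = 2 + 4*j²)
x(k) = 1/(2 + k + 4*k²) (x(k) = 1/(k + (2 + 4*k²)) = 1/(2 + k + 4*k²))
(153 + x(-12))² = (153 + 1/(2 - 12 + 4*(-12)²))² = (153 + 1/(2 - 12 + 4*144))² = (153 + 1/(2 - 12 + 576))² = (153 + 1/566)² = (86599/566)² = 7499386801/320356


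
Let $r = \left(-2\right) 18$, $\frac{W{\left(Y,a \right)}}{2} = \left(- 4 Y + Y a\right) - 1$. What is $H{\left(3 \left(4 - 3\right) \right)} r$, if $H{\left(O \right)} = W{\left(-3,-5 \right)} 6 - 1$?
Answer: $-11196$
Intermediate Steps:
$W{\left(Y,a \right)} = -2 - 8 Y + 2 Y a$ ($W{\left(Y,a \right)} = 2 \left(\left(- 4 Y + Y a\right) - 1\right) = 2 \left(-1 - 4 Y + Y a\right) = -2 - 8 Y + 2 Y a$)
$H{\left(O \right)} = 311$ ($H{\left(O \right)} = \left(-2 - -24 + 2 \left(-3\right) \left(-5\right)\right) 6 - 1 = \left(-2 + 24 + 30\right) 6 - 1 = 52 \cdot 6 - 1 = 312 - 1 = 311$)
$r = -36$
$H{\left(3 \left(4 - 3\right) \right)} r = 311 \left(-36\right) = -11196$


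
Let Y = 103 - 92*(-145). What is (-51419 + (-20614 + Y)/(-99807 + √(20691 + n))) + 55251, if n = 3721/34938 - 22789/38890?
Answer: 762749296235641763053/199043579120542264 + 21513*√265265574288539046465/3383740845049218488 ≈ 3832.1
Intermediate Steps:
n = -162873098/339684705 (n = 3721*(1/34938) - 22789*1/38890 = 3721/34938 - 22789/38890 = -162873098/339684705 ≈ -0.47948)
Y = 13443 (Y = 103 + 13340 = 13443)
(-51419 + (-20614 + Y)/(-99807 + √(20691 + n))) + 55251 = (-51419 + (-20614 + 13443)/(-99807 + √(20691 - 162873098/339684705))) + 55251 = (-51419 - 7171/(-99807 + √(7028253358057/339684705))) + 55251 = (-51419 - 7171/(-99807 + √265265574288539046465/113228235)) + 55251 = 3832 - 7171/(-99807 + √265265574288539046465/113228235)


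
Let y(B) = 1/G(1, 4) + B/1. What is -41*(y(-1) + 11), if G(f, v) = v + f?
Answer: -2091/5 ≈ -418.20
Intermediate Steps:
G(f, v) = f + v
y(B) = ⅕ + B (y(B) = 1/(1 + 4) + B/1 = 1/5 + B*1 = 1*(⅕) + B = ⅕ + B)
-41*(y(-1) + 11) = -41*((⅕ - 1) + 11) = -41*(-⅘ + 11) = -41*51/5 = -2091/5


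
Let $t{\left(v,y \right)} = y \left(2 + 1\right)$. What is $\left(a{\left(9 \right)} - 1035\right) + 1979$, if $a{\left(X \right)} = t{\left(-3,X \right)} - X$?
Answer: $962$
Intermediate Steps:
$t{\left(v,y \right)} = 3 y$ ($t{\left(v,y \right)} = y 3 = 3 y$)
$a{\left(X \right)} = 2 X$ ($a{\left(X \right)} = 3 X - X = 2 X$)
$\left(a{\left(9 \right)} - 1035\right) + 1979 = \left(2 \cdot 9 - 1035\right) + 1979 = \left(18 - 1035\right) + 1979 = -1017 + 1979 = 962$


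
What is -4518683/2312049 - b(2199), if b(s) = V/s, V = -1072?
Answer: -2486022463/1694731917 ≈ -1.4669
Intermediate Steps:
b(s) = -1072/s
-4518683/2312049 - b(2199) = -4518683/2312049 - (-1072)/2199 = -4518683*1/2312049 - (-1072)/2199 = -4518683/2312049 - 1*(-1072/2199) = -4518683/2312049 + 1072/2199 = -2486022463/1694731917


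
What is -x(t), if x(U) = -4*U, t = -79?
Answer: -316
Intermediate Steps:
-x(t) = -(-4)*(-79) = -1*316 = -316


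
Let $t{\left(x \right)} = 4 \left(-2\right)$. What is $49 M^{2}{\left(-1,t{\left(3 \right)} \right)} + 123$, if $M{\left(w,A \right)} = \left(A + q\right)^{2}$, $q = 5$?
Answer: $4092$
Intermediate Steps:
$t{\left(x \right)} = -8$
$M{\left(w,A \right)} = \left(5 + A\right)^{2}$ ($M{\left(w,A \right)} = \left(A + 5\right)^{2} = \left(5 + A\right)^{2}$)
$49 M^{2}{\left(-1,t{\left(3 \right)} \right)} + 123 = 49 \left(\left(5 - 8\right)^{2}\right)^{2} + 123 = 49 \left(\left(-3\right)^{2}\right)^{2} + 123 = 49 \cdot 9^{2} + 123 = 49 \cdot 81 + 123 = 3969 + 123 = 4092$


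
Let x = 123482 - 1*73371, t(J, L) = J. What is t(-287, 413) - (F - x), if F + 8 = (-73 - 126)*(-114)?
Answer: 27146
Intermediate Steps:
x = 50111 (x = 123482 - 73371 = 50111)
F = 22678 (F = -8 + (-73 - 126)*(-114) = -8 - 199*(-114) = -8 + 22686 = 22678)
t(-287, 413) - (F - x) = -287 - (22678 - 1*50111) = -287 - (22678 - 50111) = -287 - 1*(-27433) = -287 + 27433 = 27146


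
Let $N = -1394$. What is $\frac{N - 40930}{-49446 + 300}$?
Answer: $\frac{7054}{8191} \approx 0.86119$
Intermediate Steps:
$\frac{N - 40930}{-49446 + 300} = \frac{-1394 - 40930}{-49446 + 300} = - \frac{42324}{-49146} = \left(-42324\right) \left(- \frac{1}{49146}\right) = \frac{7054}{8191}$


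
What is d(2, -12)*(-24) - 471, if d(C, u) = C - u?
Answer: -807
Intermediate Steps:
d(2, -12)*(-24) - 471 = (2 - 1*(-12))*(-24) - 471 = (2 + 12)*(-24) - 471 = 14*(-24) - 471 = -336 - 471 = -807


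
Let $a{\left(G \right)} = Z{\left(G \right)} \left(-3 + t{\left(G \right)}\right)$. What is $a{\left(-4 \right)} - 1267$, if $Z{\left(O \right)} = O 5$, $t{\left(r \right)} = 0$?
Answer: $-1207$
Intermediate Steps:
$Z{\left(O \right)} = 5 O$
$a{\left(G \right)} = - 15 G$ ($a{\left(G \right)} = 5 G \left(-3 + 0\right) = 5 G \left(-3\right) = - 15 G$)
$a{\left(-4 \right)} - 1267 = \left(-15\right) \left(-4\right) - 1267 = 60 - 1267 = -1207$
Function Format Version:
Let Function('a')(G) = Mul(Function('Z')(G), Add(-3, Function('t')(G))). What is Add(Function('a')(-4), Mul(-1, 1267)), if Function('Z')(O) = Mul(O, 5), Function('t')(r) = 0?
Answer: -1207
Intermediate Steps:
Function('Z')(O) = Mul(5, O)
Function('a')(G) = Mul(-15, G) (Function('a')(G) = Mul(Mul(5, G), Add(-3, 0)) = Mul(Mul(5, G), -3) = Mul(-15, G))
Add(Function('a')(-4), Mul(-1, 1267)) = Add(Mul(-15, -4), Mul(-1, 1267)) = Add(60, -1267) = -1207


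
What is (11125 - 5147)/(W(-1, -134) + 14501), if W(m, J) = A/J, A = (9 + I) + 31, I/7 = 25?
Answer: 801052/1942919 ≈ 0.41229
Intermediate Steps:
I = 175 (I = 7*25 = 175)
A = 215 (A = (9 + 175) + 31 = 184 + 31 = 215)
W(m, J) = 215/J
(11125 - 5147)/(W(-1, -134) + 14501) = (11125 - 5147)/(215/(-134) + 14501) = 5978/(215*(-1/134) + 14501) = 5978/(-215/134 + 14501) = 5978/(1942919/134) = 5978*(134/1942919) = 801052/1942919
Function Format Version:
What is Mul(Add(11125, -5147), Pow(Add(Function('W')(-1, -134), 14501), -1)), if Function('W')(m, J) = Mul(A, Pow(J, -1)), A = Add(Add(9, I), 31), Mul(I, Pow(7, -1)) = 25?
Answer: Rational(801052, 1942919) ≈ 0.41229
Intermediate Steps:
I = 175 (I = Mul(7, 25) = 175)
A = 215 (A = Add(Add(9, 175), 31) = Add(184, 31) = 215)
Function('W')(m, J) = Mul(215, Pow(J, -1))
Mul(Add(11125, -5147), Pow(Add(Function('W')(-1, -134), 14501), -1)) = Mul(Add(11125, -5147), Pow(Add(Mul(215, Pow(-134, -1)), 14501), -1)) = Mul(5978, Pow(Add(Mul(215, Rational(-1, 134)), 14501), -1)) = Mul(5978, Pow(Add(Rational(-215, 134), 14501), -1)) = Mul(5978, Pow(Rational(1942919, 134), -1)) = Mul(5978, Rational(134, 1942919)) = Rational(801052, 1942919)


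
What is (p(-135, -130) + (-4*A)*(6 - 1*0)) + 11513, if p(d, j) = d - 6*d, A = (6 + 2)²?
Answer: 10652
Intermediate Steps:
A = 64 (A = 8² = 64)
p(d, j) = -5*d
(p(-135, -130) + (-4*A)*(6 - 1*0)) + 11513 = (-5*(-135) + (-4*64)*(6 - 1*0)) + 11513 = (675 - 256*(6 + 0)) + 11513 = (675 - 256*6) + 11513 = (675 - 1536) + 11513 = -861 + 11513 = 10652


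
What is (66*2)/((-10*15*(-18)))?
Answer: 11/225 ≈ 0.048889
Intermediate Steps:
(66*2)/((-10*15*(-18))) = 132/((-150*(-18))) = 132/2700 = 132*(1/2700) = 11/225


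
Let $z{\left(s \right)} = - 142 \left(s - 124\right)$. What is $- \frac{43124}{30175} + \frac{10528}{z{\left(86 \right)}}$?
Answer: $\frac{299244}{573325} \approx 0.52194$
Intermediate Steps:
$z{\left(s \right)} = 17608 - 142 s$ ($z{\left(s \right)} = - 142 \left(-124 + s\right) = 17608 - 142 s$)
$- \frac{43124}{30175} + \frac{10528}{z{\left(86 \right)}} = - \frac{43124}{30175} + \frac{10528}{17608 - 12212} = \left(-43124\right) \frac{1}{30175} + \frac{10528}{17608 - 12212} = - \frac{43124}{30175} + \frac{10528}{5396} = - \frac{43124}{30175} + 10528 \cdot \frac{1}{5396} = - \frac{43124}{30175} + \frac{2632}{1349} = \frac{299244}{573325}$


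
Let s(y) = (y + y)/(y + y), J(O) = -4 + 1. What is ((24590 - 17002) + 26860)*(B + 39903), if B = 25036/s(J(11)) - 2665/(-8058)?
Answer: 9012994131448/4029 ≈ 2.2370e+9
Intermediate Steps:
J(O) = -3
s(y) = 1 (s(y) = (2*y)/((2*y)) = (2*y)*(1/(2*y)) = 1)
B = 201742753/8058 (B = 25036/1 - 2665/(-8058) = 25036*1 - 2665*(-1/8058) = 25036 + 2665/8058 = 201742753/8058 ≈ 25036.)
((24590 - 17002) + 26860)*(B + 39903) = ((24590 - 17002) + 26860)*(201742753/8058 + 39903) = (7588 + 26860)*(523281127/8058) = 34448*(523281127/8058) = 9012994131448/4029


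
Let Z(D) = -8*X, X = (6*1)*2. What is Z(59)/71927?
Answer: -96/71927 ≈ -0.0013347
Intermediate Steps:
X = 12 (X = 6*2 = 12)
Z(D) = -96 (Z(D) = -8*12 = -96)
Z(59)/71927 = -96/71927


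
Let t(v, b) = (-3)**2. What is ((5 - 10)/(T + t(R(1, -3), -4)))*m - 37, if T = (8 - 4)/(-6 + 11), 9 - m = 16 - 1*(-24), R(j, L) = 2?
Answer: -1038/49 ≈ -21.184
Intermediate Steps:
m = -31 (m = 9 - (16 - 1*(-24)) = 9 - (16 + 24) = 9 - 1*40 = 9 - 40 = -31)
t(v, b) = 9
T = 4/5 ≈ 0.80000
((5 - 10)/(T + t(R(1, -3), -4)))*m - 37 = ((5 - 10)/(4/5 + 9))*(-31) - 37 = -5/49/5*(-31) - 37 = -5*5/49*(-31) - 37 = -25/49*(-31) - 37 = 775/49 - 37 = -1038/49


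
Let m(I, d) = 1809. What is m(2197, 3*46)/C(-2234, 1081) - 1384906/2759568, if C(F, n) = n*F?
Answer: -837369085709/1666057444968 ≈ -0.50261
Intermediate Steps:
C(F, n) = F*n
m(2197, 3*46)/C(-2234, 1081) - 1384906/2759568 = 1809/((-2234*1081)) - 1384906/2759568 = 1809/(-2414954) - 1384906*1/2759568 = 1809*(-1/2414954) - 692453/1379784 = -1809/2414954 - 692453/1379784 = -837369085709/1666057444968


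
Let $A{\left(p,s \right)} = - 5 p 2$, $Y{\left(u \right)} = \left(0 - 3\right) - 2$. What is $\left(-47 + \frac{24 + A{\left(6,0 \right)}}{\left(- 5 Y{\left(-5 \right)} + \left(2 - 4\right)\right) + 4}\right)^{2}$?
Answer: $\frac{21025}{9} \approx 2336.1$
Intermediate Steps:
$Y{\left(u \right)} = -5$ ($Y{\left(u \right)} = \left(0 - 3\right) - 2 = -3 - 2 = -5$)
$A{\left(p,s \right)} = - 10 p$
$\left(-47 + \frac{24 + A{\left(6,0 \right)}}{\left(- 5 Y{\left(-5 \right)} + \left(2 - 4\right)\right) + 4}\right)^{2} = \left(-47 + \frac{24 - 60}{\left(\left(-5\right) \left(-5\right) + \left(2 - 4\right)\right) + 4}\right)^{2} = \left(-47 + \frac{24 - 60}{\left(25 - 2\right) + 4}\right)^{2} = \left(-47 - \frac{36}{23 + 4}\right)^{2} = \left(-47 - \frac{36}{27}\right)^{2} = \left(-47 - \frac{4}{3}\right)^{2} = \left(- \frac{145}{3}\right)^{2} = \frac{21025}{9}$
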